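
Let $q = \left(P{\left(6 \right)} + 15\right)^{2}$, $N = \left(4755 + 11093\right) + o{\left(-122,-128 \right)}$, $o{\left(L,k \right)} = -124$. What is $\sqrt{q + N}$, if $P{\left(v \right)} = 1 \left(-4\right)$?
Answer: $\sqrt{15845} \approx 125.88$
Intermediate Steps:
$P{\left(v \right)} = -4$
$N = 15724$ ($N = \left(4755 + 11093\right) - 124 = 15848 - 124 = 15724$)
$q = 121$ ($q = \left(-4 + 15\right)^{2} = 11^{2} = 121$)
$\sqrt{q + N} = \sqrt{121 + 15724} = \sqrt{15845}$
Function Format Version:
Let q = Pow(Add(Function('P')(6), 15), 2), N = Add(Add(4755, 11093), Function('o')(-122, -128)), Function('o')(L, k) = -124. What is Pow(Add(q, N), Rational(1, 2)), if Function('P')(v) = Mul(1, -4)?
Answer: Pow(15845, Rational(1, 2)) ≈ 125.88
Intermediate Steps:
Function('P')(v) = -4
N = 15724 (N = Add(Add(4755, 11093), -124) = Add(15848, -124) = 15724)
q = 121 (q = Pow(Add(-4, 15), 2) = Pow(11, 2) = 121)
Pow(Add(q, N), Rational(1, 2)) = Pow(Add(121, 15724), Rational(1, 2)) = Pow(15845, Rational(1, 2))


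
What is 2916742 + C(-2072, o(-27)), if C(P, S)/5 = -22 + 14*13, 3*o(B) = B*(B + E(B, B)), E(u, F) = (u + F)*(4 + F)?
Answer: 2917542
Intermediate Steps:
E(u, F) = (4 + F)*(F + u) (E(u, F) = (F + u)*(4 + F) = (4 + F)*(F + u))
o(B) = B*(2*B² + 9*B)/3 (o(B) = (B*(B + (B² + 4*B + 4*B + B*B)))/3 = (B*(B + (B² + 4*B + 4*B + B²)))/3 = (B*(B + (2*B² + 8*B)))/3 = (B*(2*B² + 9*B))/3 = B*(2*B² + 9*B)/3)
C(P, S) = 800 (C(P, S) = 5*(-22 + 14*13) = 5*(-22 + 182) = 5*160 = 800)
2916742 + C(-2072, o(-27)) = 2916742 + 800 = 2917542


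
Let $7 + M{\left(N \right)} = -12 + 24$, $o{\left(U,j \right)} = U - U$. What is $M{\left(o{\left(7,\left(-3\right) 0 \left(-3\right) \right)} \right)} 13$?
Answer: $65$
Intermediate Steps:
$o{\left(U,j \right)} = 0$
$M{\left(N \right)} = 5$ ($M{\left(N \right)} = -7 + \left(-12 + 24\right) = -7 + 12 = 5$)
$M{\left(o{\left(7,\left(-3\right) 0 \left(-3\right) \right)} \right)} 13 = 5 \cdot 13 = 65$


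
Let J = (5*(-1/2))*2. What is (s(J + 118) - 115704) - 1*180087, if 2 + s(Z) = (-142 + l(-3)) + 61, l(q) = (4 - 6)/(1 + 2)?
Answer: -887624/3 ≈ -2.9587e+5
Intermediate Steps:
l(q) = -⅔ (l(q) = -2/3 = -2*⅓ = -⅔)
J = -5 (J = (5*(-1*½))*2 = (5*(-½))*2 = -5/2*2 = -5)
s(Z) = -251/3 (s(Z) = -2 + ((-142 - ⅔) + 61) = -2 + (-428/3 + 61) = -2 - 245/3 = -251/3)
(s(J + 118) - 115704) - 1*180087 = (-251/3 - 115704) - 1*180087 = -347363/3 - 180087 = -887624/3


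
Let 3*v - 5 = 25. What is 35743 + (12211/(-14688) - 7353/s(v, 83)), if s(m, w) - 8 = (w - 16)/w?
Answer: 512718221/14688 ≈ 34907.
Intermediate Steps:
v = 10 (v = 5/3 + (⅓)*25 = 5/3 + 25/3 = 10)
s(m, w) = 8 + (-16 + w)/w (s(m, w) = 8 + (w - 16)/w = 8 + (-16 + w)/w)
35743 + (12211/(-14688) - 7353/s(v, 83)) = 35743 + (12211/(-14688) - 7353/(9 - 16/83)) = 35743 + (12211*(-1/14688) - 7353/(9 - 16*1/83)) = 35743 + (-12211/14688 - 7353/(9 - 16/83)) = 35743 + (-12211/14688 - 7353/731/83) = 35743 + (-12211/14688 - 7353*83/731) = 35743 + (-12211/14688 - 14193/17) = 35743 - 12274963/14688 = 512718221/14688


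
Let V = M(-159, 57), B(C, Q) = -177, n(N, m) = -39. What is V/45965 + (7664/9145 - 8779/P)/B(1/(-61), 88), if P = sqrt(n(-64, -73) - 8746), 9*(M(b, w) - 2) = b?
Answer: -75526969/14880387345 - 8779*I*sqrt(8785)/1554945 ≈ -0.0050756 - 0.52918*I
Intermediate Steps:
M(b, w) = 2 + b/9
P = I*sqrt(8785) (P = sqrt(-39 - 8746) = sqrt(-8785) = I*sqrt(8785) ≈ 93.728*I)
V = -47/3 (V = 2 + (1/9)*(-159) = 2 - 53/3 = -47/3 ≈ -15.667)
V/45965 + (7664/9145 - 8779/P)/B(1/(-61), 88) = -47/3/45965 + (7664/9145 - 8779*(-I*sqrt(8785)/8785))/(-177) = -47/3*1/45965 + (7664*(1/9145) - (-8779)*I*sqrt(8785)/8785)*(-1/177) = -47/137895 + (7664/9145 + 8779*I*sqrt(8785)/8785)*(-1/177) = -47/137895 + (-7664/1618665 - 8779*I*sqrt(8785)/1554945) = -75526969/14880387345 - 8779*I*sqrt(8785)/1554945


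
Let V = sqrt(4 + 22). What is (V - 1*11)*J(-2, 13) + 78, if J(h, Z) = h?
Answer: 100 - 2*sqrt(26) ≈ 89.802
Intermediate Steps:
V = sqrt(26) ≈ 5.0990
(V - 1*11)*J(-2, 13) + 78 = (sqrt(26) - 1*11)*(-2) + 78 = (sqrt(26) - 11)*(-2) + 78 = (-11 + sqrt(26))*(-2) + 78 = (22 - 2*sqrt(26)) + 78 = 100 - 2*sqrt(26)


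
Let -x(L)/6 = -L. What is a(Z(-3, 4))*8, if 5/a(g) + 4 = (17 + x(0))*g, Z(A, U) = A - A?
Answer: -10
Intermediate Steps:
x(L) = 6*L (x(L) = -(-6)*L = 6*L)
Z(A, U) = 0
a(g) = 5/(-4 + 17*g) (a(g) = 5/(-4 + (17 + 6*0)*g) = 5/(-4 + (17 + 0)*g) = 5/(-4 + 17*g))
a(Z(-3, 4))*8 = (5/(-4 + 17*0))*8 = (5/(-4 + 0))*8 = (5/(-4))*8 = (5*(-1/4))*8 = -5/4*8 = -10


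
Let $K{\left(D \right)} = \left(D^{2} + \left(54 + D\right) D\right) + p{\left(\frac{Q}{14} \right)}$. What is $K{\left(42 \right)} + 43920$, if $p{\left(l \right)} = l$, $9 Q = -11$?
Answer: $\frac{6264205}{126} \approx 49716.0$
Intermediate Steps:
$Q = - \frac{11}{9}$ ($Q = \frac{1}{9} \left(-11\right) = - \frac{11}{9} \approx -1.2222$)
$K{\left(D \right)} = - \frac{11}{126} + D^{2} + D \left(54 + D\right)$ ($K{\left(D \right)} = \left(D^{2} + \left(54 + D\right) D\right) - \frac{11}{9 \cdot 14} = \left(D^{2} + D \left(54 + D\right)\right) - \frac{11}{126} = - \frac{11}{126} + D^{2} + D \left(54 + D\right)$)
$K{\left(42 \right)} + 43920 = \left(- \frac{11}{126} + 2 \cdot 42^{2} + 54 \cdot 42\right) + 43920 = \left(- \frac{11}{126} + 2 \cdot 1764 + 2268\right) + 43920 = \left(- \frac{11}{126} + 3528 + 2268\right) + 43920 = \frac{730285}{126} + 43920 = \frac{6264205}{126}$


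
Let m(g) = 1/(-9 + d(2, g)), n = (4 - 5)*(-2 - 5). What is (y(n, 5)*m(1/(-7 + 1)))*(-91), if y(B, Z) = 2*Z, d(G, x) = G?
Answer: 130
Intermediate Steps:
n = 7 (n = -1*(-7) = 7)
m(g) = -⅐ (m(g) = 1/(-9 + 2) = 1/(-7) = -⅐)
(y(n, 5)*m(1/(-7 + 1)))*(-91) = ((2*5)*(-⅐))*(-91) = (10*(-⅐))*(-91) = -10/7*(-91) = 130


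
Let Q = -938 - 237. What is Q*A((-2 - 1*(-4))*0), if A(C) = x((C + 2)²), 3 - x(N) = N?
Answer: 1175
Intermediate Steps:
Q = -1175
x(N) = 3 - N
A(C) = 3 - (2 + C)² (A(C) = 3 - (C + 2)² = 3 - (2 + C)²)
Q*A((-2 - 1*(-4))*0) = -1175*(3 - (2 + (-2 - 1*(-4))*0)²) = -1175*(3 - (2 + (-2 + 4)*0)²) = -1175*(3 - (2 + 2*0)²) = -1175*(3 - (2 + 0)²) = -1175*(3 - 1*2²) = -1175*(3 - 1*4) = -1175*(3 - 4) = -1175*(-1) = 1175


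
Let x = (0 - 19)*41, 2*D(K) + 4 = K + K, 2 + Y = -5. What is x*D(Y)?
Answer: 7011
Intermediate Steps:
Y = -7 (Y = -2 - 5 = -7)
D(K) = -2 + K (D(K) = -2 + (K + K)/2 = -2 + (2*K)/2 = -2 + K)
x = -779 (x = -19*41 = -779)
x*D(Y) = -779*(-2 - 7) = -779*(-9) = 7011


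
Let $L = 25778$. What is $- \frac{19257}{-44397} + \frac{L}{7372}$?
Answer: $\frac{214404745}{54549114} \approx 3.9305$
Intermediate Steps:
$- \frac{19257}{-44397} + \frac{L}{7372} = - \frac{19257}{-44397} + \frac{25778}{7372} = \left(-19257\right) \left(- \frac{1}{44397}\right) + 25778 \cdot \frac{1}{7372} = \frac{6419}{14799} + \frac{12889}{3686} = \frac{214404745}{54549114}$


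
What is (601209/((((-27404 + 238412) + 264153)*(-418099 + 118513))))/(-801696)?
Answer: 3181/603823782868544 ≈ 5.2681e-12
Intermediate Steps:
(601209/((((-27404 + 238412) + 264153)*(-418099 + 118513))))/(-801696) = (601209/(((211008 + 264153)*(-299586))))*(-1/801696) = (601209/((475161*(-299586))))*(-1/801696) = (601209/(-142351583346))*(-1/801696) = (601209*(-1/142351583346))*(-1/801696) = -9543/2259548942*(-1/801696) = 3181/603823782868544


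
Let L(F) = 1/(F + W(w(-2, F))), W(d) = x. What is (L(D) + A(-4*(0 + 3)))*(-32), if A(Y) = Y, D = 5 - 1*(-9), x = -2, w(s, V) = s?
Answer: 1144/3 ≈ 381.33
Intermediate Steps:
D = 14 (D = 5 + 9 = 14)
W(d) = -2
L(F) = 1/(-2 + F) (L(F) = 1/(F - 2) = 1/(-2 + F))
(L(D) + A(-4*(0 + 3)))*(-32) = (1/(-2 + 14) - 4*(0 + 3))*(-32) = (1/12 - 4*3)*(-32) = (1/12 - 12)*(-32) = -143/12*(-32) = 1144/3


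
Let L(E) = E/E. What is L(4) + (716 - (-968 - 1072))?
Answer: 2757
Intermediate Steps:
L(E) = 1
L(4) + (716 - (-968 - 1072)) = 1 + (716 - (-968 - 1072)) = 1 + (716 - 1*(-2040)) = 1 + (716 + 2040) = 1 + 2756 = 2757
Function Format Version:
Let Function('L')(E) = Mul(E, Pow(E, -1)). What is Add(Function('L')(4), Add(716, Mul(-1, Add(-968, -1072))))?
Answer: 2757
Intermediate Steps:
Function('L')(E) = 1
Add(Function('L')(4), Add(716, Mul(-1, Add(-968, -1072)))) = Add(1, Add(716, Mul(-1, Add(-968, -1072)))) = Add(1, Add(716, Mul(-1, -2040))) = Add(1, Add(716, 2040)) = Add(1, 2756) = 2757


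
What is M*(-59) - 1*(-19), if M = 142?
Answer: -8359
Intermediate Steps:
M*(-59) - 1*(-19) = 142*(-59) - 1*(-19) = -8378 + 19 = -8359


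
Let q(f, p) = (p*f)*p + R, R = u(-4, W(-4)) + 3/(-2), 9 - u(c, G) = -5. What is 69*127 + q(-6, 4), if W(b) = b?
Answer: 17359/2 ≈ 8679.5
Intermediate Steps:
u(c, G) = 14 (u(c, G) = 9 - 1*(-5) = 9 + 5 = 14)
R = 25/2 (R = 14 + 3/(-2) = 14 + 3*(-½) = 14 - 3/2 = 25/2 ≈ 12.500)
q(f, p) = 25/2 + f*p² (q(f, p) = (p*f)*p + 25/2 = (f*p)*p + 25/2 = f*p² + 25/2 = 25/2 + f*p²)
69*127 + q(-6, 4) = 69*127 + (25/2 - 6*4²) = 8763 + (25/2 - 6*16) = 8763 + (25/2 - 96) = 8763 - 167/2 = 17359/2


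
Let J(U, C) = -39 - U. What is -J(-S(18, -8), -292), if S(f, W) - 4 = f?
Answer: 17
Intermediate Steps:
S(f, W) = 4 + f
-J(-S(18, -8), -292) = -(-39 - (-1)*(4 + 18)) = -(-39 - (-1)*22) = -(-39 - 1*(-22)) = -(-39 + 22) = -1*(-17) = 17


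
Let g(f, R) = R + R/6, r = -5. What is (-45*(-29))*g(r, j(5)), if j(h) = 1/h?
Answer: 609/2 ≈ 304.50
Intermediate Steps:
g(f, R) = 7*R/6 (g(f, R) = R + R*(1/6) = R + R/6 = 7*R/6)
(-45*(-29))*g(r, j(5)) = (-45*(-29))*((7/6)/5) = 1305*((7/6)*(1/5)) = 1305*(7/30) = 609/2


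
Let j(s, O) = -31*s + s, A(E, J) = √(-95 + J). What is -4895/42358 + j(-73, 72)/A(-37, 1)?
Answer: -4895/42358 - 1095*I*√94/47 ≈ -0.11556 - 225.88*I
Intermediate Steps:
j(s, O) = -30*s
-4895/42358 + j(-73, 72)/A(-37, 1) = -4895/42358 + (-30*(-73))/(√(-95 + 1)) = -4895*1/42358 + 2190/(√(-94)) = -4895/42358 + 2190/((I*√94)) = -4895/42358 + 2190*(-I*√94/94) = -4895/42358 - 1095*I*√94/47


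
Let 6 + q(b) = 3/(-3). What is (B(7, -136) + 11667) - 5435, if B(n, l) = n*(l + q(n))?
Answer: 5231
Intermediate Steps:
q(b) = -7 (q(b) = -6 + 3/(-3) = -6 + 3*(-1/3) = -6 - 1 = -7)
B(n, l) = n*(-7 + l) (B(n, l) = n*(l - 7) = n*(-7 + l))
(B(7, -136) + 11667) - 5435 = (7*(-7 - 136) + 11667) - 5435 = (7*(-143) + 11667) - 5435 = (-1001 + 11667) - 5435 = 10666 - 5435 = 5231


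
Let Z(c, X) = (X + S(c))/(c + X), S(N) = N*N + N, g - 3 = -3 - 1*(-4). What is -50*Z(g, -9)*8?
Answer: 880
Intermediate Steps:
g = 4 (g = 3 + (-3 - 1*(-4)) = 3 + (-3 + 4) = 3 + 1 = 4)
S(N) = N + N**2 (S(N) = N**2 + N = N + N**2)
Z(c, X) = (X + c*(1 + c))/(X + c) (Z(c, X) = (X + c*(1 + c))/(c + X) = (X + c*(1 + c))/(X + c))
-50*Z(g, -9)*8 = -50*(-9 + 4*(1 + 4))/(-9 + 4)*8 = -50*(-9 + 4*5)/(-5)*8 = -(-10)*(-9 + 20)*8 = -(-10)*11*8 = -50*(-11/5)*8 = 110*8 = 880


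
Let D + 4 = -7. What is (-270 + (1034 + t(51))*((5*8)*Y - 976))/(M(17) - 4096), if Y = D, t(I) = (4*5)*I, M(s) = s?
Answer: 2908734/4079 ≈ 713.10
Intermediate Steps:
t(I) = 20*I
D = -11 (D = -4 - 7 = -11)
Y = -11
(-270 + (1034 + t(51))*((5*8)*Y - 976))/(M(17) - 4096) = (-270 + (1034 + 20*51)*((5*8)*(-11) - 976))/(17 - 4096) = (-270 + (1034 + 1020)*(40*(-11) - 976))/(-4079) = (-270 + 2054*(-440 - 976))*(-1/4079) = (-270 + 2054*(-1416))*(-1/4079) = (-270 - 2908464)*(-1/4079) = -2908734*(-1/4079) = 2908734/4079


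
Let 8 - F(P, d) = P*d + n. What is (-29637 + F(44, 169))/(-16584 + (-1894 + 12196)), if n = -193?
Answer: 18436/3141 ≈ 5.8695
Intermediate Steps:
F(P, d) = 201 - P*d (F(P, d) = 8 - (P*d - 193) = 8 - (-193 + P*d) = 8 + (193 - P*d) = 201 - P*d)
(-29637 + F(44, 169))/(-16584 + (-1894 + 12196)) = (-29637 + (201 - 1*44*169))/(-16584 + (-1894 + 12196)) = (-29637 + (201 - 7436))/(-16584 + 10302) = (-29637 - 7235)/(-6282) = -36872*(-1/6282) = 18436/3141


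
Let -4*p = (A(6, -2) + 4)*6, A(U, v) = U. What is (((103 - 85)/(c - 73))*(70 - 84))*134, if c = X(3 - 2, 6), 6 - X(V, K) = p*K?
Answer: -33768/23 ≈ -1468.2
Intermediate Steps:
p = -15 (p = -(6 + 4)*6/4 = -5*6/2 = -1/4*60 = -15)
X(V, K) = 6 + 15*K (X(V, K) = 6 - (-15)*K = 6 + 15*K)
c = 96 (c = 6 + 15*6 = 6 + 90 = 96)
(((103 - 85)/(c - 73))*(70 - 84))*134 = (((103 - 85)/(96 - 73))*(70 - 84))*134 = ((18/23)*(-14))*134 = -252/23*134 = -33768/23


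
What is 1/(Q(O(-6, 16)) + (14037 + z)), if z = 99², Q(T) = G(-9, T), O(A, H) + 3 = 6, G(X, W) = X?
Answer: 1/23829 ≈ 4.1966e-5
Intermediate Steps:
O(A, H) = 3 (O(A, H) = -3 + 6 = 3)
Q(T) = -9
z = 9801
1/(Q(O(-6, 16)) + (14037 + z)) = 1/(-9 + (14037 + 9801)) = 1/(-9 + 23838) = 1/23829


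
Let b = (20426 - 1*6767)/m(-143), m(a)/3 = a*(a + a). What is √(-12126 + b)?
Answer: I*√991849190/286 ≈ 110.12*I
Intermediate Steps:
m(a) = 6*a² (m(a) = 3*(a*(a + a)) = 3*(a*(2*a)) = 3*(2*a²) = 6*a²)
b = 4553/40898 (b = (20426 - 1*6767)/((6*(-143)²)) = (20426 - 6767)/((6*20449)) = 13659/122694 = 13659*(1/122694) = 4553/40898 ≈ 0.11133)
√(-12126 + b) = √(-12126 + 4553/40898) = √(-495924595/40898) = I*√991849190/286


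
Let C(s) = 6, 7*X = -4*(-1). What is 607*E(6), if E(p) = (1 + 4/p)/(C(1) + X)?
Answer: 21245/138 ≈ 153.95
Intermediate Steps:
X = 4/7 (X = (-4*(-1))/7 = (⅐)*4 = 4/7 ≈ 0.57143)
E(p) = 7/46 + 14/(23*p) (E(p) = (1 + 4/p)/(6 + 4/7) = (1 + 4/p)/(46/7) = (1 + 4/p)*(7/46) = 7/46 + 14/(23*p))
607*E(6) = 607*((7/46)*(4 + 6)/6) = 607*((7/46)*(⅙)*10) = 607*(35/138) = 21245/138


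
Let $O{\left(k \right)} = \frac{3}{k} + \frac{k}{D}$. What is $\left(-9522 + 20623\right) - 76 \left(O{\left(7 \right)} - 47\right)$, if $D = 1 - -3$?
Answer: $\frac{101552}{7} \approx 14507.0$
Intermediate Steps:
$D = 4$ ($D = 1 + 3 = 4$)
$O{\left(k \right)} = \frac{3}{k} + \frac{k}{4}$
$\left(-9522 + 20623\right) - 76 \left(O{\left(7 \right)} - 47\right) = \left(-9522 + 20623\right) - 76 \left(\left(\frac{3}{7} + \frac{1}{4} \cdot 7\right) - 47\right) = 11101 - 76 \left(\left(3 \cdot \frac{1}{7} + \frac{7}{4}\right) - 47\right) = 11101 - 76 \left(\left(\frac{3}{7} + \frac{7}{4}\right) - 47\right) = 11101 - 76 \left(\frac{61}{28} - 47\right) = 11101 - - \frac{23845}{7} = 11101 + \frac{23845}{7} = \frac{101552}{7}$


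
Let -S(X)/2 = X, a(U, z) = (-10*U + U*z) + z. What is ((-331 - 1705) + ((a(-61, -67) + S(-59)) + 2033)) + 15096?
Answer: 19841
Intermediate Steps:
a(U, z) = z - 10*U + U*z
S(X) = -2*X
((-331 - 1705) + ((a(-61, -67) + S(-59)) + 2033)) + 15096 = ((-331 - 1705) + (((-67 - 10*(-61) - 61*(-67)) - 2*(-59)) + 2033)) + 15096 = (-2036 + (((-67 + 610 + 4087) + 118) + 2033)) + 15096 = (-2036 + ((4630 + 118) + 2033)) + 15096 = (-2036 + (4748 + 2033)) + 15096 = (-2036 + 6781) + 15096 = 4745 + 15096 = 19841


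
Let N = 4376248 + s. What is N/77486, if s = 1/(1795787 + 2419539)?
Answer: 18447311976849/326628750436 ≈ 56.478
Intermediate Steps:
s = 1/4215326 ≈ 2.3723e-7
N = 18447311976849/4215326 (N = 4376248 + 1/4215326 = 18447311976849/4215326 ≈ 4.3762e+6)
N/77486 = (18447311976849/4215326)/77486 = (18447311976849/4215326)*(1/77486) = 18447311976849/326628750436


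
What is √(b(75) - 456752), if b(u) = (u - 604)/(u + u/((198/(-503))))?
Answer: I*√1062223221230/1525 ≈ 675.83*I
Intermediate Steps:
b(u) = -198*(-604 + u)/(305*u) (b(u) = (-604 + u)/(u + u/((198*(-1/503)))) = (-604 + u)/(u + u/(-198/503)) = (-604 + u)/(u + u*(-503/198)) = (-604 + u)/(u - 503*u/198) = (-604 + u)/((-305*u/198)) = (-604 + u)*(-198/(305*u)) = -198*(-604 + u)/(305*u))
√(b(75) - 456752) = √((198/305)*(604 - 1*75)/75 - 456752) = √((198/305)*(1/75)*(604 - 75) - 456752) = √((198/305)*(1/75)*529 - 456752) = √(34914/7625 - 456752) = √(-3482699086/7625) = I*√1062223221230/1525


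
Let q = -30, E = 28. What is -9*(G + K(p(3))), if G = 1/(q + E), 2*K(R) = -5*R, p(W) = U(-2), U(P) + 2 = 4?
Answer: 99/2 ≈ 49.500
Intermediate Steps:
U(P) = 2 (U(P) = -2 + 4 = 2)
p(W) = 2
K(R) = -5*R/2 (K(R) = (-5*R)/2 = -5*R/2)
G = -1/2 (G = 1/(-30 + 28) = 1/(-2) = -1/2 ≈ -0.50000)
-9*(G + K(p(3))) = -9*(-1/2 - 5/2*2) = -9*(-1/2 - 5) = -9*(-11/2) = 99/2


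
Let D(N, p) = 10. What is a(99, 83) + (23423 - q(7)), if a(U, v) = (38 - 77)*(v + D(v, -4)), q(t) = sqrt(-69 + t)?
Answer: 19796 - I*sqrt(62) ≈ 19796.0 - 7.874*I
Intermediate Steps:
a(U, v) = -390 - 39*v (a(U, v) = (38 - 77)*(v + 10) = -39*(10 + v) = -390 - 39*v)
a(99, 83) + (23423 - q(7)) = (-390 - 39*83) + (23423 - sqrt(-69 + 7)) = (-390 - 3237) + (23423 - sqrt(-62)) = -3627 + (23423 - I*sqrt(62)) = 19796 - I*sqrt(62)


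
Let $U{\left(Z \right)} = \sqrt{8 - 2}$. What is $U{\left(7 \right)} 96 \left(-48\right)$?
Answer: $- 4608 \sqrt{6} \approx -11287.0$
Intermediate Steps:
$U{\left(Z \right)} = \sqrt{6}$
$U{\left(7 \right)} 96 \left(-48\right) = \sqrt{6} \cdot 96 \left(-48\right) = 96 \sqrt{6} \left(-48\right) = - 4608 \sqrt{6}$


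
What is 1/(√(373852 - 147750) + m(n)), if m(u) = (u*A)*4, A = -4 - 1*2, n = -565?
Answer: 6780/91823749 - √226102/183647498 ≈ 7.1248e-5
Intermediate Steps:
A = -6 (A = -4 - 2 = -6)
m(u) = -24*u (m(u) = (u*(-6))*4 = -6*u*4 = -24*u)
1/(√(373852 - 147750) + m(n)) = 1/(√(373852 - 147750) - 24*(-565)) = 1/(√226102 + 13560) = 1/(13560 + √226102)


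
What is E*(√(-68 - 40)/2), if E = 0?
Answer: 0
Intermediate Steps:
E*(√(-68 - 40)/2) = 0*(√(-68 - 40)/2) = 0*(√(-108)*(½)) = 0*((6*I*√3)*(½)) = 0*(3*I*√3) = 0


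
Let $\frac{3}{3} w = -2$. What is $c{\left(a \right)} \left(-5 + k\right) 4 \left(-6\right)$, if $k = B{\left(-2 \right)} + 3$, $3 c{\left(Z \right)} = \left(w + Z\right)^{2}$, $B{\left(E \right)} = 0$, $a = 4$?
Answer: $64$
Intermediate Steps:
$w = -2$
$c{\left(Z \right)} = \frac{\left(-2 + Z\right)^{2}}{3}$
$k = 3$ ($k = 0 + 3 = 3$)
$c{\left(a \right)} \left(-5 + k\right) 4 \left(-6\right) = \frac{\left(-2 + 4\right)^{2}}{3} \left(-5 + 3\right) 4 \left(-6\right) = \frac{2^{2}}{3} \left(\left(-2\right) 4\right) \left(-6\right) = \frac{1}{3} \cdot 4 \left(-8\right) \left(-6\right) = \frac{4}{3} \left(-8\right) \left(-6\right) = \left(- \frac{32}{3}\right) \left(-6\right) = 64$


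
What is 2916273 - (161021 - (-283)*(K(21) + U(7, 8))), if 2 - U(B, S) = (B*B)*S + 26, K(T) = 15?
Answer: 2868735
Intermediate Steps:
U(B, S) = -24 - S*B**2 (U(B, S) = 2 - ((B*B)*S + 26) = 2 - (B**2*S + 26) = 2 - (S*B**2 + 26) = 2 - (26 + S*B**2) = 2 + (-26 - S*B**2) = -24 - S*B**2)
2916273 - (161021 - (-283)*(K(21) + U(7, 8))) = 2916273 - (161021 - (-283)*(15 + (-24 - 1*8*7**2))) = 2916273 - (161021 - (-283)*(15 + (-24 - 1*8*49))) = 2916273 - (161021 - (-283)*(15 + (-24 - 392))) = 2916273 - (161021 - (-283)*(15 - 416)) = 2916273 - (161021 - (-283)*(-401)) = 2916273 - (161021 - 1*113483) = 2916273 - (161021 - 113483) = 2916273 - 1*47538 = 2916273 - 47538 = 2868735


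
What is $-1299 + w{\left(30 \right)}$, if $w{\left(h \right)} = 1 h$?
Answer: $-1269$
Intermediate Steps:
$w{\left(h \right)} = h$
$-1299 + w{\left(30 \right)} = -1299 + 30 = -1269$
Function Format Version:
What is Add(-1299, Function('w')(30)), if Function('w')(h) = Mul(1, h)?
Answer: -1269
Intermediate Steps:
Function('w')(h) = h
Add(-1299, Function('w')(30)) = Add(-1299, 30) = -1269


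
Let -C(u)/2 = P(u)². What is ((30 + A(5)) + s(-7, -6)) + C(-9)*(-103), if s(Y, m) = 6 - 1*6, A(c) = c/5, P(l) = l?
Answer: 16717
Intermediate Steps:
A(c) = c/5 (A(c) = c*(⅕) = c/5)
s(Y, m) = 0 (s(Y, m) = 6 - 6 = 0)
C(u) = -2*u²
((30 + A(5)) + s(-7, -6)) + C(-9)*(-103) = ((30 + (⅕)*5) + 0) - 2*(-9)²*(-103) = ((30 + 1) + 0) - 2*81*(-103) = (31 + 0) - 162*(-103) = 31 + 16686 = 16717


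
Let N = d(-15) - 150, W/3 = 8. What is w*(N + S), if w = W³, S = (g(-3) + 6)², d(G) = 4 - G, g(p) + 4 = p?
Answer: -1797120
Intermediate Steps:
g(p) = -4 + p
S = 1 (S = ((-4 - 3) + 6)² = (-7 + 6)² = (-1)² = 1)
W = 24 (W = 3*8 = 24)
N = -131 (N = (4 - 1*(-15)) - 150 = (4 + 15) - 150 = 19 - 150 = -131)
w = 13824 (w = 24³ = 13824)
w*(N + S) = 13824*(-131 + 1) = 13824*(-130) = -1797120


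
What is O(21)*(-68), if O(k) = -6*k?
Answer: 8568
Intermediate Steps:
O(21)*(-68) = -6*21*(-68) = -126*(-68) = 8568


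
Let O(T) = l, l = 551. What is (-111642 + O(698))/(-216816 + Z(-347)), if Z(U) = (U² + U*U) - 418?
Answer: -111091/23584 ≈ -4.7104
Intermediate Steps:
O(T) = 551
Z(U) = -418 + 2*U² (Z(U) = (U² + U²) - 418 = 2*U² - 418 = -418 + 2*U²)
(-111642 + O(698))/(-216816 + Z(-347)) = (-111642 + 551)/(-216816 + (-418 + 2*(-347)²)) = -111091/(-216816 + (-418 + 2*120409)) = -111091/(-216816 + (-418 + 240818)) = -111091/(-216816 + 240400) = -111091/23584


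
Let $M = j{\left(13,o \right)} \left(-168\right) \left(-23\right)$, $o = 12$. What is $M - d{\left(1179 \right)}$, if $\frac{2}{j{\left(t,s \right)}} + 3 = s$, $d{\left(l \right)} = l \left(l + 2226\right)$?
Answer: $- \frac{12040909}{3} \approx -4.0136 \cdot 10^{6}$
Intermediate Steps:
$d{\left(l \right)} = l \left(2226 + l\right)$
$j{\left(t,s \right)} = \frac{2}{-3 + s}$
$M = \frac{2576}{3}$ ($M = \frac{2}{-3 + 12} \left(-168\right) \left(-23\right) = \frac{2}{9} \left(-168\right) \left(-23\right) = \left(- \frac{112}{3}\right) \left(-23\right) = \frac{2576}{3} \approx 858.67$)
$M - d{\left(1179 \right)} = \frac{2576}{3} - 1179 \left(2226 + 1179\right) = \frac{2576}{3} - 1179 \cdot 3405 = \frac{2576}{3} - 4014495 = - \frac{12040909}{3}$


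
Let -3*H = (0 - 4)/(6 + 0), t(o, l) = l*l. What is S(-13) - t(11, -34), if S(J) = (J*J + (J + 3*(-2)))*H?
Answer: -3368/3 ≈ -1122.7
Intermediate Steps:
t(o, l) = l²
H = 2/9 (H = -(0 - 4)/(3*(6 + 0)) = -(-4)/(3*6) = -⅓*(-⅔) = 2/9 ≈ 0.22222)
S(J) = -4/3 + 2*J/9 + 2*J²/9 (S(J) = (J*J + (J + 3*(-2)))*(2/9) = (J² + (J - 6))*(2/9) = (J² + (-6 + J))*(2/9) = (-6 + J + J²)*(2/9) = -4/3 + 2*J/9 + 2*J²/9)
S(-13) - t(11, -34) = (-4/3 + (2/9)*(-13) + (2/9)*(-13)²) - 1*(-34)² = (-4/3 - 26/9 + (2/9)*169) - 1*1156 = (-4/3 - 26/9 + 338/9) - 1156 = 100/3 - 1156 = -3368/3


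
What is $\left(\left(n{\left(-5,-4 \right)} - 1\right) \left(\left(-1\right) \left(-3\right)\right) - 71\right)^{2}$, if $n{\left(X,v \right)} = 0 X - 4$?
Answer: $7396$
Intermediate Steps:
$n{\left(X,v \right)} = -4$ ($n{\left(X,v \right)} = 0 - 4 = -4$)
$\left(\left(n{\left(-5,-4 \right)} - 1\right) \left(\left(-1\right) \left(-3\right)\right) - 71\right)^{2} = \left(\left(-4 - 1\right) \left(\left(-1\right) \left(-3\right)\right) - 71\right)^{2} = \left(\left(-5\right) 3 - 71\right)^{2} = \left(-15 - 71\right)^{2} = \left(-86\right)^{2} = 7396$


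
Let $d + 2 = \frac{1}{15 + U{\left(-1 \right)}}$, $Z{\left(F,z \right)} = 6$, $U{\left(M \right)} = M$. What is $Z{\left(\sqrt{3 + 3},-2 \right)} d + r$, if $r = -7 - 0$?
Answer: $- \frac{130}{7} \approx -18.571$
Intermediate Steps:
$r = -7$ ($r = -7 + 0 = -7$)
$d = - \frac{27}{14}$ ($d = -2 + \frac{1}{15 - 1} = -2 + \frac{1}{14} = - \frac{27}{14} \approx -1.9286$)
$Z{\left(\sqrt{3 + 3},-2 \right)} d + r = 6 \left(- \frac{27}{14}\right) - 7 = - \frac{81}{7} - 7 = - \frac{130}{7}$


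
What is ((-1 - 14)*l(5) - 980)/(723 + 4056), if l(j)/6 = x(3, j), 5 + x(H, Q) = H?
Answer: -800/4779 ≈ -0.16740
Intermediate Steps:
x(H, Q) = -5 + H
l(j) = -12 (l(j) = 6*(-5 + 3) = 6*(-2) = -12)
((-1 - 14)*l(5) - 980)/(723 + 4056) = ((-1 - 14)*(-12) - 980)/(723 + 4056) = (-15*(-12) - 980)/4779 = (180 - 980)*(1/4779) = -800*1/4779 = -800/4779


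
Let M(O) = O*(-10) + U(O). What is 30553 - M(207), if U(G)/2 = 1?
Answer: 32621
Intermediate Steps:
U(G) = 2 (U(G) = 2*1 = 2)
M(O) = 2 - 10*O (M(O) = O*(-10) + 2 = -10*O + 2 = 2 - 10*O)
30553 - M(207) = 30553 - (2 - 10*207) = 30553 - (2 - 2070) = 30553 - 1*(-2068) = 30553 + 2068 = 32621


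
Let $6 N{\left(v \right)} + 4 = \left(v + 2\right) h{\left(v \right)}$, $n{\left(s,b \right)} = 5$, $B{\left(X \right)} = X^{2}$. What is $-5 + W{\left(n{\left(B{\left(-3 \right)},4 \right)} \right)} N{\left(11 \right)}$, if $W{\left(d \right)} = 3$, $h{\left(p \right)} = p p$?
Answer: $\frac{1559}{2} \approx 779.5$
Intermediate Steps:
$h{\left(p \right)} = p^{2}$
$N{\left(v \right)} = - \frac{2}{3} + \frac{v^{2} \left(2 + v\right)}{6}$ ($N{\left(v \right)} = - \frac{2}{3} + \frac{\left(v + 2\right) v^{2}}{6} = - \frac{2}{3} + \frac{\left(2 + v\right) v^{2}}{6} = - \frac{2}{3} + \frac{v^{2} \left(2 + v\right)}{6}$)
$-5 + W{\left(n{\left(B{\left(-3 \right)},4 \right)} \right)} N{\left(11 \right)} = -5 + 3 \left(- \frac{2}{3} + \frac{11^{2}}{3} + \frac{11^{3}}{6}\right) = -5 + 3 \left(- \frac{2}{3} + \frac{1}{3} \cdot 121 + \frac{1}{6} \cdot 1331\right) = -5 + 3 \left(- \frac{2}{3} + \frac{121}{3} + \frac{1331}{6}\right) = -5 + 3 \cdot \frac{523}{2} = -5 + \frac{1569}{2} = \frac{1559}{2}$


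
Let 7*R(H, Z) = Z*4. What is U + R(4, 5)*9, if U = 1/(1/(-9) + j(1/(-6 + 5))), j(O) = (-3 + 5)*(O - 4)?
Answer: 333/13 ≈ 25.615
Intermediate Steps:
R(H, Z) = 4*Z/7 (R(H, Z) = (Z*4)/7 = (4*Z)/7 = 4*Z/7)
j(O) = -8 + 2*O (j(O) = 2*(-4 + O) = -8 + 2*O)
U = -9/91 (U = 1/(1/(-9) + (-8 + 2/(-6 + 5))) = 1/(-1/9 + (-8 + 2/(-1))) = 1/(-1/9 + (-8 + 2*(-1))) = 1/(-1/9 + (-8 - 2)) = 1/(-1/9 - 10) = 1/(-91/9) = -9/91 ≈ -0.098901)
U + R(4, 5)*9 = -9/91 + ((4/7)*5)*9 = -9/91 + (20/7)*9 = -9/91 + 180/7 = 333/13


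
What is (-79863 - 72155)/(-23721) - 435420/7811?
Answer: -9141185222/185284731 ≈ -49.336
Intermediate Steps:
(-79863 - 72155)/(-23721) - 435420/7811 = -152018*(-1/23721) - 435420*1/7811 = 152018/23721 - 435420/7811 = -9141185222/185284731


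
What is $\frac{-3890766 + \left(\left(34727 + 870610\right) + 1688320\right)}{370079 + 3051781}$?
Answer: $- \frac{1297109}{3421860} \approx -0.37907$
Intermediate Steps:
$\frac{-3890766 + \left(\left(34727 + 870610\right) + 1688320\right)}{370079 + 3051781} = \frac{-3890766 + \left(905337 + 1688320\right)}{3421860} = \left(-3890766 + 2593657\right) \frac{1}{3421860} = \left(-1297109\right) \frac{1}{3421860} = - \frac{1297109}{3421860}$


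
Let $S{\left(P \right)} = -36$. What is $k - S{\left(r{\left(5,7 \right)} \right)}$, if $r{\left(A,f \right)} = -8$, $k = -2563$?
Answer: $-2527$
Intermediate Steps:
$k - S{\left(r{\left(5,7 \right)} \right)} = -2563 - -36 = -2563 + 36 = -2527$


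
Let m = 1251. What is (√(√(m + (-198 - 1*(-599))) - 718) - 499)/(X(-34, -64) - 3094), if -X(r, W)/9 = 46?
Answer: 499/3508 - √(-718 + 2*√413)/3508 ≈ 0.14225 - 0.0074191*I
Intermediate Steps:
X(r, W) = -414 (X(r, W) = -9*46 = -414)
(√(√(m + (-198 - 1*(-599))) - 718) - 499)/(X(-34, -64) - 3094) = (√(√(1251 + (-198 - 1*(-599))) - 718) - 499)/(-414 - 3094) = (√(√(1251 + (-198 + 599)) - 718) - 499)/(-3508) = (√(√(1251 + 401) - 718) - 499)*(-1/3508) = (√(√1652 - 718) - 499)*(-1/3508) = (√(2*√413 - 718) - 499)*(-1/3508) = (√(-718 + 2*√413) - 499)*(-1/3508) = (-499 + √(-718 + 2*√413))*(-1/3508) = 499/3508 - √(-718 + 2*√413)/3508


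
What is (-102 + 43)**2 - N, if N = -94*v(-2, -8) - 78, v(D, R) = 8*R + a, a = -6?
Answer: -3021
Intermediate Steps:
v(D, R) = -6 + 8*R (v(D, R) = 8*R - 6 = -6 + 8*R)
N = 6502 (N = -94*(-6 + 8*(-8)) - 78 = -94*(-6 - 64) - 78 = -94*(-70) - 78 = 6580 - 78 = 6502)
(-102 + 43)**2 - N = (-102 + 43)**2 - 1*6502 = (-59)**2 - 6502 = 3481 - 6502 = -3021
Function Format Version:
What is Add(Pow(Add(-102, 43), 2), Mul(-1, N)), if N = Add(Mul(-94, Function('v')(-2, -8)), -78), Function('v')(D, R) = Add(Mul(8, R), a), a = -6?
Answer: -3021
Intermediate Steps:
Function('v')(D, R) = Add(-6, Mul(8, R)) (Function('v')(D, R) = Add(Mul(8, R), -6) = Add(-6, Mul(8, R)))
N = 6502 (N = Add(Mul(-94, Add(-6, Mul(8, -8))), -78) = Add(Mul(-94, Add(-6, -64)), -78) = Add(Mul(-94, -70), -78) = Add(6580, -78) = 6502)
Add(Pow(Add(-102, 43), 2), Mul(-1, N)) = Add(Pow(Add(-102, 43), 2), Mul(-1, 6502)) = Add(Pow(-59, 2), -6502) = Add(3481, -6502) = -3021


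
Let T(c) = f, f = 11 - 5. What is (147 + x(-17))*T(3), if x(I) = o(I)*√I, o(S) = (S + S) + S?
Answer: 882 - 306*I*√17 ≈ 882.0 - 1261.7*I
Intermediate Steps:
o(S) = 3*S (o(S) = 2*S + S = 3*S)
f = 6
T(c) = 6
x(I) = 3*I^(3/2) (x(I) = (3*I)*√I = 3*I^(3/2))
(147 + x(-17))*T(3) = (147 + 3*(-17)^(3/2))*6 = (147 + 3*(-17*I*√17))*6 = (147 - 51*I*√17)*6 = 882 - 306*I*√17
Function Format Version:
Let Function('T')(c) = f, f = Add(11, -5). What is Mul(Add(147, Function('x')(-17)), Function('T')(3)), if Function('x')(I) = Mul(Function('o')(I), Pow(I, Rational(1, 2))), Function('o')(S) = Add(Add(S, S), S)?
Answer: Add(882, Mul(-306, I, Pow(17, Rational(1, 2)))) ≈ Add(882.00, Mul(-1261.7, I))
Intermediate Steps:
Function('o')(S) = Mul(3, S) (Function('o')(S) = Add(Mul(2, S), S) = Mul(3, S))
f = 6
Function('T')(c) = 6
Function('x')(I) = Mul(3, Pow(I, Rational(3, 2))) (Function('x')(I) = Mul(Mul(3, I), Pow(I, Rational(1, 2))) = Mul(3, Pow(I, Rational(3, 2))))
Mul(Add(147, Function('x')(-17)), Function('T')(3)) = Mul(Add(147, Mul(3, Pow(-17, Rational(3, 2)))), 6) = Mul(Add(147, Mul(3, Mul(-17, I, Pow(17, Rational(1, 2))))), 6) = Mul(Add(147, Mul(-51, I, Pow(17, Rational(1, 2)))), 6) = Add(882, Mul(-306, I, Pow(17, Rational(1, 2))))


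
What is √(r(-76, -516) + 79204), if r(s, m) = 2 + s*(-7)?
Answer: √79738 ≈ 282.38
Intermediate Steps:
r(s, m) = 2 - 7*s
√(r(-76, -516) + 79204) = √((2 - 7*(-76)) + 79204) = √((2 + 532) + 79204) = √(534 + 79204) = √79738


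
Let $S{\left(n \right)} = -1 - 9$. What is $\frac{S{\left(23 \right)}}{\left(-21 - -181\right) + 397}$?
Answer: $- \frac{10}{557} \approx -0.017953$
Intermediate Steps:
$S{\left(n \right)} = -10$
$\frac{S{\left(23 \right)}}{\left(-21 - -181\right) + 397} = - \frac{10}{\left(-21 - -181\right) + 397} = - \frac{10}{\left(-21 + 181\right) + 397} = - \frac{10}{160 + 397} = - \frac{10}{557}$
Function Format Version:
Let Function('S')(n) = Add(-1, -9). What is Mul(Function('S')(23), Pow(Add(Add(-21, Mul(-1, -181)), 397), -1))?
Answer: Rational(-10, 557) ≈ -0.017953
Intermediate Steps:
Function('S')(n) = -10
Mul(Function('S')(23), Pow(Add(Add(-21, Mul(-1, -181)), 397), -1)) = Mul(-10, Pow(Add(Add(-21, Mul(-1, -181)), 397), -1)) = Mul(-10, Pow(Add(Add(-21, 181), 397), -1)) = Mul(-10, Pow(Add(160, 397), -1)) = Mul(-10, Pow(557, -1)) = Mul(-10, Rational(1, 557)) = Rational(-10, 557)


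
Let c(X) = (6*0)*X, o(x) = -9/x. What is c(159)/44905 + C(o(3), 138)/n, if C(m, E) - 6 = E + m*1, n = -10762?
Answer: -141/10762 ≈ -0.013102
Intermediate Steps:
c(X) = 0 (c(X) = 0*X = 0)
C(m, E) = 6 + E + m (C(m, E) = 6 + (E + m*1) = 6 + (E + m) = 6 + E + m)
c(159)/44905 + C(o(3), 138)/n = 0/44905 + (6 + 138 - 9/3)/(-10762) = 0*(1/44905) + (6 + 138 - 9*⅓)*(-1/10762) = 0 + (6 + 138 - 3)*(-1/10762) = 0 + 141*(-1/10762) = 0 - 141/10762 = -141/10762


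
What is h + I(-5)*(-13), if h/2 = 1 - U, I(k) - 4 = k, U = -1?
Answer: 17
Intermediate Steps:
I(k) = 4 + k
h = 4 (h = 2*(1 - 1*(-1)) = 2*(1 + 1) = 2*2 = 4)
h + I(-5)*(-13) = 4 + (4 - 5)*(-13) = 4 - 1*(-13) = 4 + 13 = 17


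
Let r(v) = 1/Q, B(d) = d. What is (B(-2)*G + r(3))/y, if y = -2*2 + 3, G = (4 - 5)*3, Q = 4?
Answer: -25/4 ≈ -6.2500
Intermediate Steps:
G = -3 (G = -1*3 = -3)
r(v) = ¼ (r(v) = 1/4 = ¼)
y = -1 (y = -4 + 3 = -1)
(B(-2)*G + r(3))/y = (-2*(-3) + ¼)/(-1) = (6 + ¼)*(-1) = (25/4)*(-1) = -25/4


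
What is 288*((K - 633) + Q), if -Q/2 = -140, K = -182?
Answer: -154080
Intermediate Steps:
Q = 280 (Q = -2*(-140) = 280)
288*((K - 633) + Q) = 288*((-182 - 633) + 280) = 288*(-815 + 280) = 288*(-535) = -154080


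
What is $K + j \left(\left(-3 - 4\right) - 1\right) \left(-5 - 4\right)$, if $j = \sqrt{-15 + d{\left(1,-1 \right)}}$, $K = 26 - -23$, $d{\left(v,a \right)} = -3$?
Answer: $49 + 216 i \sqrt{2} \approx 49.0 + 305.47 i$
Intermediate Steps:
$K = 49$ ($K = 26 + 23 = 49$)
$j = 3 i \sqrt{2}$ ($j = \sqrt{-15 - 3} = \sqrt{-18} = 3 i \sqrt{2} \approx 4.2426 i$)
$K + j \left(\left(-3 - 4\right) - 1\right) \left(-5 - 4\right) = 49 + 3 i \sqrt{2} \left(\left(-3 - 4\right) - 1\right) \left(-5 - 4\right) = 49 + 3 i \sqrt{2} \left(-7 - 1\right) \left(-9\right) = 49 + 3 i \sqrt{2} \left(\left(-8\right) \left(-9\right)\right) = 49 + 3 i \sqrt{2} \cdot 72 = 49 + 216 i \sqrt{2}$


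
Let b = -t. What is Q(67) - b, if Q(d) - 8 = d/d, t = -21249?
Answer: -21240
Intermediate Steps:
Q(d) = 9 (Q(d) = 8 + d/d = 8 + 1 = 9)
b = 21249 (b = -1*(-21249) = 21249)
Q(67) - b = 9 - 1*21249 = 9 - 21249 = -21240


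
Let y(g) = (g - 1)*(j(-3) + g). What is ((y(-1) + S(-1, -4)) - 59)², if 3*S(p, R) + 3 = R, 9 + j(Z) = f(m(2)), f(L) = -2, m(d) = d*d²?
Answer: 12544/9 ≈ 1393.8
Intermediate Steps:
m(d) = d³
j(Z) = -11 (j(Z) = -9 - 2 = -11)
y(g) = (-1 + g)*(-11 + g) (y(g) = (g - 1)*(-11 + g) = (-1 + g)*(-11 + g))
S(p, R) = -1 + R/3
((y(-1) + S(-1, -4)) - 59)² = (((11 + (-1)² - 12*(-1)) + (-1 + (⅓)*(-4))) - 59)² = (((11 + 1 + 12) + (-1 - 4/3)) - 59)² = ((24 - 7/3) - 59)² = (65/3 - 59)² = (-112/3)² = 12544/9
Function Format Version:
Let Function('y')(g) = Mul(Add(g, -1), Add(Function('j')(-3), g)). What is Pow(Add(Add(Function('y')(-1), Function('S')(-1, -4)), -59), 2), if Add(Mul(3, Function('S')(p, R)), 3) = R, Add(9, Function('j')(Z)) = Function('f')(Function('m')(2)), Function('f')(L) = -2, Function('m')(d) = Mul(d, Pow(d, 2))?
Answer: Rational(12544, 9) ≈ 1393.8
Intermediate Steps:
Function('m')(d) = Pow(d, 3)
Function('j')(Z) = -11 (Function('j')(Z) = Add(-9, -2) = -11)
Function('y')(g) = Mul(Add(-1, g), Add(-11, g)) (Function('y')(g) = Mul(Add(g, -1), Add(-11, g)) = Mul(Add(-1, g), Add(-11, g)))
Function('S')(p, R) = Add(-1, Mul(Rational(1, 3), R))
Pow(Add(Add(Function('y')(-1), Function('S')(-1, -4)), -59), 2) = Pow(Add(Add(Add(11, Pow(-1, 2), Mul(-12, -1)), Add(-1, Mul(Rational(1, 3), -4))), -59), 2) = Pow(Add(Add(Add(11, 1, 12), Add(-1, Rational(-4, 3))), -59), 2) = Pow(Add(Add(24, Rational(-7, 3)), -59), 2) = Pow(Add(Rational(65, 3), -59), 2) = Pow(Rational(-112, 3), 2) = Rational(12544, 9)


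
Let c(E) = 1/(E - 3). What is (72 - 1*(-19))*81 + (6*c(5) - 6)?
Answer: 7368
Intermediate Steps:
c(E) = 1/(-3 + E)
(72 - 1*(-19))*81 + (6*c(5) - 6) = (72 - 1*(-19))*81 + (6/(-3 + 5) - 6) = (72 + 19)*81 + (6/2 - 6) = 91*81 + (6*(½) - 6) = 7371 + (3 - 6) = 7371 - 3 = 7368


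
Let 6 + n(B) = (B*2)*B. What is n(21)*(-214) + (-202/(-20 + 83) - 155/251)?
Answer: -2964428699/15813 ≈ -1.8747e+5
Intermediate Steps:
n(B) = -6 + 2*B² (n(B) = -6 + (B*2)*B = -6 + (2*B)*B = -6 + 2*B²)
n(21)*(-214) + (-202/(-20 + 83) - 155/251) = (-6 + 2*21²)*(-214) + (-202/(-20 + 83) - 155/251) = (-6 + 2*441)*(-214) + (-202/63 - 155*1/251) = (-6 + 882)*(-214) + (-202*1/63 - 155/251) = 876*(-214) + (-202/63 - 155/251) = -187464 - 60467/15813 = -2964428699/15813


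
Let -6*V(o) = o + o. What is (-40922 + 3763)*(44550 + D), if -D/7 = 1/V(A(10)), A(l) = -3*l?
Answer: -16554074387/10 ≈ -1.6554e+9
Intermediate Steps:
V(o) = -o/3 (V(o) = -(o + o)/6 = -o/3)
D = -7/10 (D = -7/((-(-1)*10)) = -7/((-1/3*(-30))) = -7/10 ≈ -0.70000)
(-40922 + 3763)*(44550 + D) = (-40922 + 3763)*(44550 - 7/10) = -37159*445493/10 = -16554074387/10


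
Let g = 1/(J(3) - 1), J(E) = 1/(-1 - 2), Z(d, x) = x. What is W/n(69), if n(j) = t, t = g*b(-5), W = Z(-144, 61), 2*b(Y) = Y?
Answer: 488/15 ≈ 32.533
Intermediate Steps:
J(E) = -1/3 (J(E) = 1/(-3) = -1/3)
g = -3/4 (g = 1/(-1/3 - 1) = 1/(-4/3) = -3/4 ≈ -0.75000)
b(Y) = Y/2
W = 61
t = 15/8 (t = -3*(-5)/8 = -3/4*(-5/2) = 15/8 ≈ 1.8750)
n(j) = 15/8
W/n(69) = 61/(15/8) = 61*(8/15) = 488/15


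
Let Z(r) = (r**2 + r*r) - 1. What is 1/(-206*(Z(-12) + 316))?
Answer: -1/124218 ≈ -8.0504e-6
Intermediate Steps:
Z(r) = -1 + 2*r**2 (Z(r) = (r**2 + r**2) - 1 = 2*r**2 - 1 = -1 + 2*r**2)
1/(-206*(Z(-12) + 316)) = 1/(-206*((-1 + 2*(-12)**2) + 316)) = 1/(-206*((-1 + 2*144) + 316)) = 1/(-206*((-1 + 288) + 316)) = 1/(-206*(287 + 316)) = 1/(-206*603) = 1/(-124218) = -1/124218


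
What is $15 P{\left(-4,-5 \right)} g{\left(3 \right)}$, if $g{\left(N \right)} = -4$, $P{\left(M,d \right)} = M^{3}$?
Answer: $3840$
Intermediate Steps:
$15 P{\left(-4,-5 \right)} g{\left(3 \right)} = 15 \left(-4\right)^{3} \left(-4\right) = 15 \left(-64\right) \left(-4\right) = \left(-960\right) \left(-4\right) = 3840$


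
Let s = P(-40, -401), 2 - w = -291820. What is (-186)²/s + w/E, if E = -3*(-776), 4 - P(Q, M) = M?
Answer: 3680137/17460 ≈ 210.78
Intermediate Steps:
w = 291822 (w = 2 - 1*(-291820) = 2 + 291820 = 291822)
P(Q, M) = 4 - M
E = 2328
s = 405 (s = 4 - 1*(-401) = 4 + 401 = 405)
(-186)²/s + w/E = (-186)²/405 + 291822/2328 = 34596*(1/405) + 291822*(1/2328) = 3844/45 + 48637/388 = 3680137/17460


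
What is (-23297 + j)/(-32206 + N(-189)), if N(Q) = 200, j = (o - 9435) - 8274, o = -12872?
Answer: 26939/16003 ≈ 1.6834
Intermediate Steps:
j = -30581 (j = (-12872 - 9435) - 8274 = -22307 - 8274 = -30581)
(-23297 + j)/(-32206 + N(-189)) = (-23297 - 30581)/(-32206 + 200) = -53878/(-32006) = -53878*(-1/32006) = 26939/16003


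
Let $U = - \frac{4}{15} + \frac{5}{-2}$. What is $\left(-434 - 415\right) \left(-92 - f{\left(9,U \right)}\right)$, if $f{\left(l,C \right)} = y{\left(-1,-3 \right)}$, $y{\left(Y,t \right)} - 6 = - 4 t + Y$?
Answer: $92541$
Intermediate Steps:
$y{\left(Y,t \right)} = 6 + Y - 4 t$ ($y{\left(Y,t \right)} = 6 + \left(- 4 t + Y\right) = 6 + \left(Y - 4 t\right) = 6 + Y - 4 t$)
$U = - \frac{83}{30}$ ($U = \left(-4\right) \frac{1}{15} + 5 \left(- \frac{1}{2}\right) = - \frac{4}{15} - \frac{5}{2} = - \frac{83}{30} \approx -2.7667$)
$f{\left(l,C \right)} = 17$ ($f{\left(l,C \right)} = 6 - 1 - -12 = 6 - 1 + 12 = 17$)
$\left(-434 - 415\right) \left(-92 - f{\left(9,U \right)}\right) = \left(-434 - 415\right) \left(-92 - 17\right) = - 849 \left(-92 - 17\right) = \left(-849\right) \left(-109\right) = 92541$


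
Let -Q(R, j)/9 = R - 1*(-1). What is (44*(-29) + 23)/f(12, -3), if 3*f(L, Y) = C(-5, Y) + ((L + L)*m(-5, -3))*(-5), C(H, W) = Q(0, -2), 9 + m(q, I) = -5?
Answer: -1253/557 ≈ -2.2495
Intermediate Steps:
Q(R, j) = -9 - 9*R (Q(R, j) = -9*(R - 1*(-1)) = -9*(R + 1) = -9*(1 + R) = -9 - 9*R)
m(q, I) = -14 (m(q, I) = -9 - 5 = -14)
C(H, W) = -9 (C(H, W) = -9 - 9*0 = -9 + 0 = -9)
f(L, Y) = -3 + 140*L/3 (f(L, Y) = (-9 + ((L + L)*(-14))*(-5))/3 = (-9 + ((2*L)*(-14))*(-5))/3 = (-9 - 28*L*(-5))/3 = (-9 + 140*L)/3 = -3 + 140*L/3)
(44*(-29) + 23)/f(12, -3) = (44*(-29) + 23)/(-3 + (140/3)*12) = (-1276 + 23)/(-3 + 560) = -1253/557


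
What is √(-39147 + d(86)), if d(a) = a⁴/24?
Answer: √20160483/3 ≈ 1496.7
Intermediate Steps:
d(a) = a⁴/24 (d(a) = a⁴*(1/24) = a⁴/24)
√(-39147 + d(86)) = √(-39147 + (1/24)*86⁴) = √(-39147 + (1/24)*54700816) = √(-39147 + 6837602/3) = √(6720161/3) = √20160483/3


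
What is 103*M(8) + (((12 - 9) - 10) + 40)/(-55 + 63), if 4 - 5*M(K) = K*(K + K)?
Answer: -102011/40 ≈ -2550.3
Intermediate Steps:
M(K) = ⅘ - 2*K²/5 (M(K) = ⅘ - K*(K + K)/5 = ⅘ - K*2*K/5 = ⅘ - 2*K²/5)
103*M(8) + (((12 - 9) - 10) + 40)/(-55 + 63) = 103*(⅘ - ⅖*8²) + (((12 - 9) - 10) + 40)/(-55 + 63) = 103*(⅘ - ⅖*64) + ((3 - 10) + 40)/8 = 103*(⅘ - 128/5) + (-7 + 40)*(⅛) = 103*(-124/5) + 33*(⅛) = -12772/5 + 33/8 = -102011/40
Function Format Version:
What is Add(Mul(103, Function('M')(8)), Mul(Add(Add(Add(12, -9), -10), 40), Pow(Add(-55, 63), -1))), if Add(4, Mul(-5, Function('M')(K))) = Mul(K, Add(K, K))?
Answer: Rational(-102011, 40) ≈ -2550.3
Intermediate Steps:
Function('M')(K) = Add(Rational(4, 5), Mul(Rational(-2, 5), Pow(K, 2))) (Function('M')(K) = Add(Rational(4, 5), Mul(Rational(-1, 5), Mul(K, Add(K, K)))) = Add(Rational(4, 5), Mul(Rational(-1, 5), Mul(K, Mul(2, K)))) = Add(Rational(4, 5), Mul(Rational(-1, 5), Mul(2, Pow(K, 2)))) = Add(Rational(4, 5), Mul(Rational(-2, 5), Pow(K, 2))))
Add(Mul(103, Function('M')(8)), Mul(Add(Add(Add(12, -9), -10), 40), Pow(Add(-55, 63), -1))) = Add(Mul(103, Add(Rational(4, 5), Mul(Rational(-2, 5), Pow(8, 2)))), Mul(Add(Add(Add(12, -9), -10), 40), Pow(Add(-55, 63), -1))) = Add(Mul(103, Add(Rational(4, 5), Mul(Rational(-2, 5), 64))), Mul(Add(Add(3, -10), 40), Pow(8, -1))) = Add(Mul(103, Add(Rational(4, 5), Rational(-128, 5))), Mul(Add(-7, 40), Rational(1, 8))) = Add(Mul(103, Rational(-124, 5)), Mul(33, Rational(1, 8))) = Add(Rational(-12772, 5), Rational(33, 8)) = Rational(-102011, 40)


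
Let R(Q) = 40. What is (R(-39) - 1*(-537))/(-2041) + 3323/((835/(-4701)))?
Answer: -31883806138/1704235 ≈ -18709.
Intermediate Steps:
(R(-39) - 1*(-537))/(-2041) + 3323/((835/(-4701))) = (40 - 1*(-537))/(-2041) + 3323/((835/(-4701))) = (40 + 537)*(-1/2041) + 3323/((835*(-1/4701))) = 577*(-1/2041) + 3323/(-835/4701) = -577/2041 + 3323*(-4701/835) = -577/2041 - 15621423/835 = -31883806138/1704235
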